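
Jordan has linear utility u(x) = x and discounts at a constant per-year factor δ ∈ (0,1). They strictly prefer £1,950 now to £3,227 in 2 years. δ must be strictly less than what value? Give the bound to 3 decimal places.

Under u(x) = x this choice says 1950 > δ^2·3227.
Dividing by 3227: δ^2 < 0.60428. Both sides are positive, so the square root keeps the direction.
δ < (1950/3227)^(1/2) ≈ 0.777.

δ < 0.777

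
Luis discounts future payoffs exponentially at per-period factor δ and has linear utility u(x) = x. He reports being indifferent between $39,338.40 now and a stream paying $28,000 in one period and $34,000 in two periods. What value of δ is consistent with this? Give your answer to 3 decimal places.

The stream is worth 28000δ + 34000δ² today, so 28000δ + 34000δ² = 39338.40.
So 34000δ² + 28000δ − 39338.40 = 0.
δ = (−28000 + √(28000² + 4·34000·39338.40)) / (2·34000) = (−28000 + √6134022400.00) / 68000 ≈ 0.740.

δ ≈ 0.740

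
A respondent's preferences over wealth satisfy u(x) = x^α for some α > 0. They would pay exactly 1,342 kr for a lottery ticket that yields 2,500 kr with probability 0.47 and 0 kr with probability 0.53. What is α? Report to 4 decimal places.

α ≈ 1.2136

Since u(0) = 0, the lottery's EU is 0.47·2500^α.
Equating: 1342^α = 0.47·2500^α, i.e. 0.5368^α = 0.47.
Taking logs: α·ln(1342/2500) = ln(0.47), so α = -0.7550226 / -0.6221297 ≈ 1.2136.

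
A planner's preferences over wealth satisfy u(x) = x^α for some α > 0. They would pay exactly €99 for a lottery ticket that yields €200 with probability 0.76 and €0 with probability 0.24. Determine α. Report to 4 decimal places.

α ≈ 0.3903

EU(lottery) = 0.76·200^α + 0.24·0 = 0.76·200^α.
Setting u(99) equal to that: 99^α = 0.76·200^α ⇒ (99/200)^α = 0.76.
Take logs: α = ln 0.76 / ln(99/200) ≈ 0.390270.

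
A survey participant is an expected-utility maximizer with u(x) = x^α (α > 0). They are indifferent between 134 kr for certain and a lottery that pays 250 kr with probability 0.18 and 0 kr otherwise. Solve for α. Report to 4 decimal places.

Since u(0) = 0, the lottery's EU is 0.18·250^α.
Equating: 134^α = 0.18·250^α, i.e. 0.5360^α = 0.18.
Taking logs: α·ln(134/250) = ln(0.18), so α = -1.7147984 / -0.6236211 ≈ 2.7497.

α ≈ 2.7497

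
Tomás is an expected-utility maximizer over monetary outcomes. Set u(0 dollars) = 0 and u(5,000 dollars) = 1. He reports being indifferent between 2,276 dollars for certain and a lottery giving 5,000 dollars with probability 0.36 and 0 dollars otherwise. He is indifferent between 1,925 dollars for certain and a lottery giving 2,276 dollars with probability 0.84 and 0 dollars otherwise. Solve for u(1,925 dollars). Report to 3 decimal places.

First, u(2,276 dollars) = 0.36·u(5,000 dollars) + 0.64·u(0 dollars) = 0.36.
The second indifference gives u(1,925 dollars) = 0.84·u(2,276 dollars) + 0.16·u(0 dollars) = 0.84·0.36 + 0.16·0.00 = 0.3024.

0.302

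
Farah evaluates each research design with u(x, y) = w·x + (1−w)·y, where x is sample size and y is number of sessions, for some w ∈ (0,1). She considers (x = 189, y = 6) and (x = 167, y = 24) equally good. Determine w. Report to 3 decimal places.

u(189,6) = u(167,24) means w·189 + (1−w)·6 = w·167 + (1−w)·24.
Rearranging, 22·w − 18·(1−w) = 0.
The marginal rate of substitution is 18/22, so w = 18/(22+18) = 0.450.

w = 0.450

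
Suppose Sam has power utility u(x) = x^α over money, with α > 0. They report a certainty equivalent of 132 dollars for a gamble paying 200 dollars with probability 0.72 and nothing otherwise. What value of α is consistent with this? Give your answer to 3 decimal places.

Since u(0) = 0, the lottery's EU is 0.72·200^α.
Setting u(132) equal to that: 132^α = 0.72·200^α ⇒ (132/200)^α = 0.72.
Taking logs: α·ln(132/200) = ln(0.72), so α = -0.328504 / -0.415515 ≈ 0.791.

α ≈ 0.791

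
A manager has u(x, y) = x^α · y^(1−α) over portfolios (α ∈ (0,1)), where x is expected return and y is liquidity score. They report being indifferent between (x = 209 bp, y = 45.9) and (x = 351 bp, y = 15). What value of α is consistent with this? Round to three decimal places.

Indifference: 209^α · 45.9^(1−α) = 351^α · 15^(1−α).
Taking logs: α·ln 209 + (1−α)·ln 45.9 = α·ln 351 + (1−α)·ln 15, i.e. α·-0.518452 = (1−α)·-1.118415.
With A = -0.518452 and B = -1.118415: α·A = (1−α)·B, so α = B/(A+B) = -1.118415/-1.636867 ≈ 0.683.

α ≈ 0.683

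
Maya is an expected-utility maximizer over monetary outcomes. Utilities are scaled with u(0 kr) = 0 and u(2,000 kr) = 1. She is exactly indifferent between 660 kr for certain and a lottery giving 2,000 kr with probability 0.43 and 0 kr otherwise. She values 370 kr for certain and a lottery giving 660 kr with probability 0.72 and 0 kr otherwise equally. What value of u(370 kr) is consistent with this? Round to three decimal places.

The first gamble pins u(660 kr): it must equal 0.43·1 + 0.57·0 = 0.43.
The second indifference gives u(370 kr) = 0.72·u(660 kr) + 0.28·u(0 kr) = 0.72·0.43 + 0.28·0.00 = 0.3096.

0.310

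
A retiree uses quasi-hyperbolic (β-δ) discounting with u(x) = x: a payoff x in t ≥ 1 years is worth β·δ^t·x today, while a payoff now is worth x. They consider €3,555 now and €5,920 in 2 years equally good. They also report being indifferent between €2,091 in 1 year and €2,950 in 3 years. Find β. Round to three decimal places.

β ≈ 0.847

The second indifference involves only future payoffs, so β cancels: β·δ^1·2091 = β·δ^3·2950, giving δ^2 = 2091/2950 = 0.70881, so δ = 0.84191.
Now use the now-vs-future pair: 3555 = β·δ^2·5920 gives β = 3555/(0.70881·5920) ≈ 0.847.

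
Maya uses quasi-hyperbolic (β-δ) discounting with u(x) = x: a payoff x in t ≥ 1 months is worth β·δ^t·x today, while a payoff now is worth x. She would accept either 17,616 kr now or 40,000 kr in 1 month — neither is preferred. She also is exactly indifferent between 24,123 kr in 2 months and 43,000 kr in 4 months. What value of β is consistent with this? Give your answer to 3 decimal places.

β ≈ 0.588

The second indifference involves only future payoffs, so β cancels: β·δ^2·24123 = β·δ^4·43000, giving δ^2 = 24123/43000 = 0.56100, so δ = 0.74900.
Substituting δ into 17616 = β·δ·40000: β = 17616/(29959.973) ≈ 0.588.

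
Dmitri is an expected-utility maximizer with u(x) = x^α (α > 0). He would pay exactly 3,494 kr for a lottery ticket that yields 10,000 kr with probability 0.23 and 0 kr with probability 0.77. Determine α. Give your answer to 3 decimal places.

The lottery's expected utility is 0.23·u(10000) + 0.77·u(0) = 0.23·10000^α (since u(0) = 0 for α > 0).
Setting u(3494) equal to that: 3494^α = 0.23·10000^α ⇒ (3494/10000)^α = 0.23.
Take logs: α = ln 0.23 / ln(3494/10000) ≈ 1.39764.

α ≈ 1.398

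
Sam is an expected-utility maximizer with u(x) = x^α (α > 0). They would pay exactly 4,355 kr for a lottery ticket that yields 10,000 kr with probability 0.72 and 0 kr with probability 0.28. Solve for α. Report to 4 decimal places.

Since u(0) = 0, the lottery's EU is 0.72·10000^α.
Indifference: 4355^α = 0.72·10000^α, so (4355/10000)^α = 0.72.
α = ln(0.72) / ln(4355/10000) = -0.3285041/-0.8312605 ≈ 0.3952.

α ≈ 0.3952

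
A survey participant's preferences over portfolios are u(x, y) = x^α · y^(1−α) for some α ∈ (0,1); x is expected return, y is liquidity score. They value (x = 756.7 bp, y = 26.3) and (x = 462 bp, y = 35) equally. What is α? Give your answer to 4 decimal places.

α ≈ 0.3668

Set the two utilities equal: 756.7^α·26.3^(1−α) = 462^α·35^(1−α).
Rearrange to (756.7/462)^α = (35/26.3)^(1−α) and take logs: α·0.4934020 = (1−α)·0.2857791.
Thus α·(0.7791811) = 0.2857791, so α = 0.2857791/0.7791811 ≈ 0.3668.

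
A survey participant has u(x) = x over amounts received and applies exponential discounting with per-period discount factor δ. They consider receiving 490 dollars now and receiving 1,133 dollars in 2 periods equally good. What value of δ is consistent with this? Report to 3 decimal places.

Indifference means u(490) = δ^2 · u(1133), so δ^2 = u(490)/u(1133).
With u(x) = x: δ^2 = 490/1133 = 0.43248.
Taking the square root: δ = 0.43248^(1/2) ≈ 0.658.

δ ≈ 0.658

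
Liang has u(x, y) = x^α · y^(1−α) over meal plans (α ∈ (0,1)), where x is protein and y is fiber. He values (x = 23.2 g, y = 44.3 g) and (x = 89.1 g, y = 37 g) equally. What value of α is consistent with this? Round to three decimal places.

Set the two utilities equal: 23.2^α·44.3^(1−α) = 89.1^α·37^(1−α).
(23.2/89.1)^α = (37/44.3)^(1−α); take logs: α·ln(23.2/89.1) = (1−α)·ln(37/44.3), i.e. α·-1.345607 = (1−α)·-0.180067.
So α/(1−α) = (-0.180067)/(-1.345607) = 0.133818, and α = 0.133818/1.133818 ≈ 0.118.

α ≈ 0.118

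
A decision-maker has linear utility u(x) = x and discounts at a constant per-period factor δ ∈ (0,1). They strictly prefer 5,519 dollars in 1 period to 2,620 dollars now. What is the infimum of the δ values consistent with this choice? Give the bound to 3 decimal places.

The preference means 2620 < δ·5519.
So δ > 2620/5519 = 0.47472.

δ > 0.475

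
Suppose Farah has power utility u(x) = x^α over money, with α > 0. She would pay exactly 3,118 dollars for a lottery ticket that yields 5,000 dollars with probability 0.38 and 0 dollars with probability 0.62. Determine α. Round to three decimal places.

α ≈ 2.049

EU(lottery) = 0.38·5000^α + 0.62·0 = 0.38·5000^α.
Equating: 3118^α = 0.38·5000^α, i.e. 0.6236^α = 0.38.
Taking logs: α·ln(3118/5000) = ln(0.38), so α = -0.967584 / -0.472246 ≈ 2.049.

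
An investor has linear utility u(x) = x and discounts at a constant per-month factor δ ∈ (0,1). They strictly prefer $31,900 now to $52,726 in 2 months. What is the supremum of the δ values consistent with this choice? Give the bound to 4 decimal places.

Under u(x) = x this choice says 31900 > δ^2·52726.
So δ^2 < 31900/52726 = 0.60501; taking the square root of both positive sides preserves the inequality.
δ < (31900/52726)^(1/2) ≈ 0.7778.

δ < 0.7778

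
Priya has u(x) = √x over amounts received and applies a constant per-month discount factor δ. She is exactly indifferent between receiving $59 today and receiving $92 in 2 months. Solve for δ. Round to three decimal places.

Equating discounted utilities: u(59) = δ^2·u(92) ⇒ δ^2 = u(59)/u(92).
Since u(x) = √x, δ^2 = √(59/92) = 0.80081.
So δ = 0.80081^(1/2) ≈ 0.895.

δ ≈ 0.895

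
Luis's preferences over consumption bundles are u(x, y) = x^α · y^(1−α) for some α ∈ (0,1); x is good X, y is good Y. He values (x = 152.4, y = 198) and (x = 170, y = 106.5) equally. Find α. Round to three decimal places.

Indifference: 152.4^α · 198^(1−α) = 170^α · 106.5^(1−α).
(152.4/170)^α = (106.5/198)^(1−α); take logs: α·ln(152.4/170) = (1−α)·ln(106.5/198), i.e. α·-0.109290 = (1−α)·-0.620122.
Thus α·(-0.729412) = -0.620122, so α = -0.620122/-0.729412 ≈ 0.850.

α ≈ 0.850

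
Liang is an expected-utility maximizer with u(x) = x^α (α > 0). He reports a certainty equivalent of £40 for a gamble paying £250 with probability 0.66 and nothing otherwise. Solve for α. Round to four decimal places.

EU(lottery) = 0.66·250^α + 0.34·0 = 0.66·250^α.
Setting u(40) equal to that: 40^α = 0.66·250^α ⇒ (40/250)^α = 0.66.
Taking logs: α·ln(40/250) = ln(0.66), so α = -0.4155154 / -1.8325815 ≈ 0.2267.

α ≈ 0.2267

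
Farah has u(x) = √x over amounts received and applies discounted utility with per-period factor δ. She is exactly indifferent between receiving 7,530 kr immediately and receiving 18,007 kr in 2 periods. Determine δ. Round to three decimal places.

Indifference means u(7530) = δ^2 · u(18007), so δ^2 = u(7530)/u(18007).
Since u(x) = √x, δ^2 = √(7530/18007) = 0.64666.
So δ = 0.64666^(1/2) ≈ 0.804.

δ ≈ 0.804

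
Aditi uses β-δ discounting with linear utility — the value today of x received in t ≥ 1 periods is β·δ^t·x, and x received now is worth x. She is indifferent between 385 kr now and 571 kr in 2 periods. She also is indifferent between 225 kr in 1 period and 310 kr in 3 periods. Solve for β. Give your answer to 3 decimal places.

The second indifference involves only future payoffs, so β cancels: β·δ^1·225 = β·δ^3·310, giving δ^2 = 225/310 = 0.72581, so δ = 0.85194.
Now use the now-vs-future pair: 385 = β·δ^2·571 gives β = 385/(0.72581·571) ≈ 0.929.

β ≈ 0.929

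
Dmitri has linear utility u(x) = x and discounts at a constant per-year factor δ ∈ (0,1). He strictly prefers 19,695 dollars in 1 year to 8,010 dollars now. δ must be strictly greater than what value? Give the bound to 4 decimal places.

δ > 0.4067

Comparing present values: 8010 < δ·19695.
So δ > 8010/19695 = 0.40670.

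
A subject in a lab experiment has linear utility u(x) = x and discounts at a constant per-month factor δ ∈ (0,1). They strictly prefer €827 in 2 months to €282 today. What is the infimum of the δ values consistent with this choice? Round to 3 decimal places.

Under u(x) = x this choice says 282 < δ^2·827.
Dividing by 827: δ^2 > 0.34099. Both sides are positive, so the square root keeps the direction.
δ > (282/827)^(1/2) ≈ 0.584.

δ > 0.584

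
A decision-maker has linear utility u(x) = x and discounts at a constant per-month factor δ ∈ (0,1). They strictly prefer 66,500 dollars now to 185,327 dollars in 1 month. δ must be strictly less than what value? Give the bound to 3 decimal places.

δ < 0.359

Comparing present values: 66500 > δ·185327.
So δ < 66500/185327 = 0.35883.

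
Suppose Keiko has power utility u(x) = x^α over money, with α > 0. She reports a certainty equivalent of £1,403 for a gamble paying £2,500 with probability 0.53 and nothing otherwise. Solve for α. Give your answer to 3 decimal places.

α ≈ 1.099

Since u(0) = 0, the lottery's EU is 0.53·2500^α.
Indifference: 1403^α = 0.53·2500^α, so (1403/2500)^α = 0.53.
Take logs: α = ln 0.53 / ln(1403/2500) ≈ 1.09902.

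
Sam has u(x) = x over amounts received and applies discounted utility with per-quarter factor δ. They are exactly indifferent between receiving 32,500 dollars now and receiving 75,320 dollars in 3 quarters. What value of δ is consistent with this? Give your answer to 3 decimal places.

δ ≈ 0.756

Equating discounted utilities: u(32500) = δ^3·u(75320) ⇒ δ^3 = u(32500)/u(75320).
With u(x) = x: δ^3 = 32500/75320 = 0.43149.
Taking the cube root: δ = 0.43149^(1/3) ≈ 0.756.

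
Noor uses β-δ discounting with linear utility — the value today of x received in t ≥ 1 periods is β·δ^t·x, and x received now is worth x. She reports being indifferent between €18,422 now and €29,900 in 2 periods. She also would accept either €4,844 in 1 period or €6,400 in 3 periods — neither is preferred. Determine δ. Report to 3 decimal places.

δ ≈ 0.870

The second indifference involves only future payoffs, so β cancels: β·δ^1·4844 = β·δ^3·6400, giving δ^2 = 4844/6400 = 0.75687, so δ = 0.86999.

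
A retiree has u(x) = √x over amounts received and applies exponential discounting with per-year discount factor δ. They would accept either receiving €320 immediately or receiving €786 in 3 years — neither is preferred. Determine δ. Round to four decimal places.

δ ≈ 0.8609

Indifference means u(320) = δ^3 · u(786), so δ^3 = u(320)/u(786).
With u(x) = √x: δ^3 = √320/√786 = √(320/786) = 0.63806.
Hence δ = (0.63806)^(1/3) = 0.860904.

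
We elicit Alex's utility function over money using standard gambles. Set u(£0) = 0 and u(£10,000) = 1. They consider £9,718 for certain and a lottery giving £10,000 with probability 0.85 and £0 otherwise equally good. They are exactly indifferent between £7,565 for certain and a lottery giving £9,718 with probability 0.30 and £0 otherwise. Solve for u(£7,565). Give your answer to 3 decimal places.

The first gamble pins u(£9,718): it must equal 0.85·1 + 0.15·0 = 0.85.
Chaining: u(£7,565) = 0.30·0.85 + 0.70·0.00 = 0.2550.

0.255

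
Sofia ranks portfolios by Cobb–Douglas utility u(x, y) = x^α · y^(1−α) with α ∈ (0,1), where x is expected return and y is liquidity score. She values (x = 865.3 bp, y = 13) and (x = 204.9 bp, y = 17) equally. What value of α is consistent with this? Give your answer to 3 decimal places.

α ≈ 0.157

Set the two utilities equal: 865.3^α·13^(1−α) = 204.9^α·17^(1−α).
Rearrange to (865.3/204.9)^α = (17/13)^(1−α) and take logs: α·1.440554 = (1−α)·0.268264.
With A = 1.440554 and B = 0.268264: α·A = (1−α)·B, so α = B/(A+B) = 0.268264/1.708818 ≈ 0.157.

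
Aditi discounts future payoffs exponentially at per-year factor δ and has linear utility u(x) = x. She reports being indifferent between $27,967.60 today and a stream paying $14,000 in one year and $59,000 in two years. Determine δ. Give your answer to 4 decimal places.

The stream is worth 14000δ + 59000δ² today, so 14000δ + 59000δ² = 27967.60.
Rearranged: 59000δ² + 14000δ − 27967.60 = 0.
The positive root is δ = [−14000 + √(14000² + 4·59000·27967.60)] / (2·59000) = (−14000 + 82440.000)/118000 ≈ 0.5800.

δ ≈ 0.5800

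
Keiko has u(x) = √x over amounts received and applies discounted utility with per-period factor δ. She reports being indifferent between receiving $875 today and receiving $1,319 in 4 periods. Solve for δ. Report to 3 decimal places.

δ ≈ 0.950

Equating discounted utilities: u(875) = δ^4·u(1319) ⇒ δ^4 = u(875)/u(1319).
With u(x) = √x: δ^4 = √875/√1319 = √(875/1319) = 0.81448.
So δ = 0.81448^(1/4) ≈ 0.950.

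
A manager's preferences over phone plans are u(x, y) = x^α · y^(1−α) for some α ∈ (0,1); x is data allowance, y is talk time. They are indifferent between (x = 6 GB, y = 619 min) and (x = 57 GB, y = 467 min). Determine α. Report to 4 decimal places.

The Cobb–Douglas utilities coincide, so 6^α·619^(1−α) = 57^α·467^(1−α).
(6/57)^α = (467/619)^(1−α); take logs: α·ln(6/57) = (1−α)·ln(467/619), i.e. α·-2.2512918 = (1−α)·-0.2817760.
Thus α·(-2.5330678) = -0.2817760, so α = -0.2817760/-2.5330678 ≈ 0.1112.

α ≈ 0.1112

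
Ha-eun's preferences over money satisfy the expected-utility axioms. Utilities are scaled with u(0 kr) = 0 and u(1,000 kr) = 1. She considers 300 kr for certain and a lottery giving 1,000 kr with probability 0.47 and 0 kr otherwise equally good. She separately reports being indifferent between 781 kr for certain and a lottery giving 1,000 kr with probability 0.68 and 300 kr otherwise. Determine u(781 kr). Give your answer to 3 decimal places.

First, u(300 kr) = 0.47·u(1,000 kr) + 0.53·u(0 kr) = 0.47.
Then u(781 kr) = 0.68·u(1,000 kr) + 0.32·u(300 kr) = 0.68·1.00 + 0.32·0.47 = 0.8304.

0.830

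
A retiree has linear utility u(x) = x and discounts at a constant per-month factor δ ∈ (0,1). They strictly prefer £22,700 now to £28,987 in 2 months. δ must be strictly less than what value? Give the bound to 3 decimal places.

Under u(x) = x this choice says 22700 > δ^2·28987.
Hence δ^2 < 22700/28987 = 0.78311, and x ↦ x^(1/2) is increasing on (0,∞).
δ < 0.78311^(1/2) = 0.885.

δ < 0.885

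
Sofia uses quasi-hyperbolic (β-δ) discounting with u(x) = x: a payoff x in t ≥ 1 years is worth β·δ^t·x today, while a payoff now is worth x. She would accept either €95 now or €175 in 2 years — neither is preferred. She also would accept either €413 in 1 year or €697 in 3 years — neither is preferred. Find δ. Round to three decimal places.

δ ≈ 0.770

Both payoffs in the second observation are in the future, so β drops out: δ^1·413 = δ^3·697 ⇒ δ^2 = 413/697 = 0.59254, so δ = 0.76977.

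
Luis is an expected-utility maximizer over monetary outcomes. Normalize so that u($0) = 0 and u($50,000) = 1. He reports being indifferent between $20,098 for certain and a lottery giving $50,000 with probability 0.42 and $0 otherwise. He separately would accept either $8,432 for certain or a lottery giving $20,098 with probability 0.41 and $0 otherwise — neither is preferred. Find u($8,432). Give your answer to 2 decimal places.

0.17

The first gamble pins u($20,098): it must equal 0.42·1 + 0.58·0 = 0.42.
Chaining: u($8,432) = 0.41·0.42 + 0.59·0.00 = 0.1722.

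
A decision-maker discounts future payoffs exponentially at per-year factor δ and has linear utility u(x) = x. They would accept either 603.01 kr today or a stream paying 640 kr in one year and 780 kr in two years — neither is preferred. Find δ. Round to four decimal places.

δ ≈ 0.5600

The stream is worth 640δ + 780δ² today, so 640δ + 780δ² = 603.01.
That is, 780δ² + 640δ − 603.01 = 0, a quadratic in δ.
By the quadratic formula (taking the positive root), δ = (−640 + √2290991.20) / 1560 ≈ 0.5600.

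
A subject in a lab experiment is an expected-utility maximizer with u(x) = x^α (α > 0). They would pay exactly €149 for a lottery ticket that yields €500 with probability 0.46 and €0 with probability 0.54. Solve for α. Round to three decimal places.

Since u(0) = 0, the lottery's EU is 0.46·500^α.
Indifference: 149^α = 0.46·500^α, so (149/500)^α = 0.46.
α = ln(0.46) / ln(149/500) = -0.776529/-1.210662 ≈ 0.641.

α ≈ 0.641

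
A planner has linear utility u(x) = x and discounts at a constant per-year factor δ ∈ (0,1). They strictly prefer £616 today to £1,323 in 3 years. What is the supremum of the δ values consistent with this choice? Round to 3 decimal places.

Under u(x) = x this choice says 616 > δ^3·1323.
Hence δ^3 < 616/1323 = 0.46561, and x ↦ x^(1/3) is increasing on (0,∞).
δ < (616/1323)^(1/3) ≈ 0.775.

δ < 0.775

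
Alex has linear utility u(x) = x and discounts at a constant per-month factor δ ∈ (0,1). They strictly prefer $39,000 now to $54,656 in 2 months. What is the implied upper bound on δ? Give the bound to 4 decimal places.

δ < 0.8447

The preference means 39000 > δ^2·54656.
Hence δ^2 < 39000/54656 = 0.71355, and x ↦ x^(1/2) is increasing on (0,∞).
δ < 0.71355^(1/2) = 0.8447.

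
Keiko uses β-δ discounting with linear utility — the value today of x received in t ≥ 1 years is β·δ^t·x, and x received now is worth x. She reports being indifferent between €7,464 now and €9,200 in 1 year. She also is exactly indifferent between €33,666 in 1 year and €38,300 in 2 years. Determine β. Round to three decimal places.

The second indifference involves only future payoffs, so β cancels: β·δ^1·33666 = β·δ^2·38300, giving δ = 33666/38300 = 0.87901.
Substituting δ into 7464 = β·δ·9200: β = 7464/(8086.872) ≈ 0.923.

β ≈ 0.923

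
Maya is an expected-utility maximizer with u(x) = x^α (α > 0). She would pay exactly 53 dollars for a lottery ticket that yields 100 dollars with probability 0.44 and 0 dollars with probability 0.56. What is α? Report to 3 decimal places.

α ≈ 1.293

Since u(0) = 0, the lottery's EU is 0.44·100^α.
Indifference: 53^α = 0.44·100^α, so (53/100)^α = 0.44.
Taking logs: α·ln(53/100) = ln(0.44), so α = -0.820981 / -0.634878 ≈ 1.293.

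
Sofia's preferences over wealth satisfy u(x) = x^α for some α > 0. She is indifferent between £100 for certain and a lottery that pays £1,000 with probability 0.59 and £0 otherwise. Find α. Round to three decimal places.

α ≈ 0.229

EU(lottery) = 0.59·1000^α + 0.41·0 = 0.59·1000^α.
Equating: 100^α = 0.59·1000^α, i.e. 0.1000^α = 0.59.
Taking logs: α·ln(100/1000) = ln(0.59), so α = -0.527633 / -2.302585 ≈ 0.229.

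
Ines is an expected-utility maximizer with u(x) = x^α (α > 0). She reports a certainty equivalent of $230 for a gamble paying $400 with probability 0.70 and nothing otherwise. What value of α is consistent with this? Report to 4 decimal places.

α ≈ 0.6445

Since u(0) = 0, the lottery's EU is 0.70·400^α.
Equating: 230^α = 0.70·400^α, i.e. 0.5750^α = 0.70.
Taking logs: α·ln(230/400) = ln(0.70), so α = -0.3566749 / -0.5533852 ≈ 0.6445.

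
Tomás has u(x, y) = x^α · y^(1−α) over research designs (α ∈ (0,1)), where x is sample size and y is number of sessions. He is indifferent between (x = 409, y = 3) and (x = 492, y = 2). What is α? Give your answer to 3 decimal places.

α ≈ 0.687

Set the two utilities equal: 409^α·3^(1−α) = 492^α·2^(1−α).
Rearrange to (409/492)^α = (2/3)^(1−α) and take logs: α·-0.184764 = (1−α)·-0.405465.
So α/(1−α) = (-0.405465)/(-0.184764) = 2.194502, and α = 2.194502/3.194502 ≈ 0.687.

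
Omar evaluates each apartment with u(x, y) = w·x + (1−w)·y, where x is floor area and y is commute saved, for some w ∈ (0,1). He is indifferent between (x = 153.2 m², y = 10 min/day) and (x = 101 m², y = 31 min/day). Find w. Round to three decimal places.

w = 0.287

Indifference: w·153.2 + (1−w)·10 = w·101 + (1−w)·31.
Rearranging, 52.2·w − 21·(1−w) = 0.
So w/(1−w) = 21/52.2 = 0.4023, giving w = 21/(52.2+21) = 0.287.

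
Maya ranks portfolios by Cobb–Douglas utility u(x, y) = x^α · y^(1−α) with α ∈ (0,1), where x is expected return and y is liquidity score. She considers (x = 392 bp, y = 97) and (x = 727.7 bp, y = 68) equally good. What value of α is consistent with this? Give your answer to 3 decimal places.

α ≈ 0.365

The Cobb–Douglas utilities coincide, so 392^α·97^(1−α) = 727.7^α·68^(1−α).
Rearrange to (392/727.7)^α = (68/97)^(1−α) and take logs: α·-0.618627 = (1−α)·-0.355203.
So α/(1−α) = (-0.355203)/(-0.618627) = 0.574180, and α = 0.574180/1.574180 ≈ 0.365.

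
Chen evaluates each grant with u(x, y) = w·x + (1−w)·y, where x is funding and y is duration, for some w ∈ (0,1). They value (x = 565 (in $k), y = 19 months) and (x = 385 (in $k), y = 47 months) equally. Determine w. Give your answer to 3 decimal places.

w = 0.135

Indifference: w·565 + (1−w)·19 = w·385 + (1−w)·47.
Collecting terms: w·180 = (1−w)·28.
So w/(1−w) = 28/180 = 0.1556, giving w = 28/(180+28) = 0.135.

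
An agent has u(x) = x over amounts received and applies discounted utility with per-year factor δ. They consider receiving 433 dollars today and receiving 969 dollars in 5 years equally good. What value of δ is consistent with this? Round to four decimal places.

δ ≈ 0.8512

Equating discounted utilities: u(433) = δ^5·u(969) ⇒ δ^5 = u(433)/u(969).
With u(x) = x: δ^5 = 433/969 = 0.44685.
Hence δ = (0.44685)^(1/5) = 0.851202.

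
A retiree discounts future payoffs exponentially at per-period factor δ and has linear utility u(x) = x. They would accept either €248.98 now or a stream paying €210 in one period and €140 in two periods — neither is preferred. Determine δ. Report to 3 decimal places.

Equating present values: 248.98 = 210δ + 140δ².
So 140δ² + 210δ − 248.98 = 0.
The positive root is δ = [−210 + √(210² + 4·140·248.98)] / (2·140) = (−210 + 428.403)/280 ≈ 0.780.

δ ≈ 0.780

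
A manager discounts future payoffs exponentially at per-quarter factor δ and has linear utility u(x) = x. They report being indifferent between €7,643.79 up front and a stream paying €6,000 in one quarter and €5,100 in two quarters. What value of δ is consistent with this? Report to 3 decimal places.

Equating present values: 7643.79 = 6000δ + 5100δ².
Rearranged: 5100δ² + 6000δ − 7643.79 = 0.
δ = (−6000 + √(6000² + 4·5100·7643.79)) / (2·5100) = (−6000 + √191933316.00) / 10200 ≈ 0.770.

δ ≈ 0.770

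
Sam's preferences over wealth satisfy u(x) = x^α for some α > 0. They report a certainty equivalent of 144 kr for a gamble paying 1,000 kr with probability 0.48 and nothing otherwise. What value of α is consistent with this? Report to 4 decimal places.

α ≈ 0.3787

The lottery's expected utility is 0.48·u(1000) + 0.52·u(0) = 0.48·1000^α (since u(0) = 0 for α > 0).
Equating: 144^α = 0.48·1000^α, i.e. 0.1440^α = 0.48.
α = ln(0.48) / ln(144/1000) = -0.7339692/-1.9379420 ≈ 0.3787.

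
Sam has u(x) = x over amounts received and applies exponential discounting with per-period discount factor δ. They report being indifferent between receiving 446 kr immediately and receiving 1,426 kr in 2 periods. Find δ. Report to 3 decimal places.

Equating discounted utilities: u(446) = δ^2·u(1426) ⇒ δ^2 = u(446)/u(1426).
With u(x) = x: δ^2 = 446/1426 = 0.31276.
So δ = 0.31276^(1/2) ≈ 0.559.

δ ≈ 0.559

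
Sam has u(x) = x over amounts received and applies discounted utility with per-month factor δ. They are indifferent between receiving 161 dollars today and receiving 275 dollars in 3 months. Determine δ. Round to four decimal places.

Equating discounted utilities: u(161) = δ^3·u(275) ⇒ δ^3 = u(161)/u(275).
With u(x) = x: δ^3 = 161/275 = 0.58545.
Taking the cube root: δ = 0.58545^(1/3) ≈ 0.8366.

δ ≈ 0.8366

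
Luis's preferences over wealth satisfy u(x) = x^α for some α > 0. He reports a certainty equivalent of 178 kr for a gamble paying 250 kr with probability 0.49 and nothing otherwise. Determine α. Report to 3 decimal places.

The lottery's expected utility is 0.49·u(250) + 0.51·u(0) = 0.49·250^α (since u(0) = 0 for α > 0).
Indifference: 178^α = 0.49·250^α, so (178/250)^α = 0.49.
α = ln(0.49) / ln(178/250) = -0.713350/-0.339677 ≈ 2.100.

α ≈ 2.100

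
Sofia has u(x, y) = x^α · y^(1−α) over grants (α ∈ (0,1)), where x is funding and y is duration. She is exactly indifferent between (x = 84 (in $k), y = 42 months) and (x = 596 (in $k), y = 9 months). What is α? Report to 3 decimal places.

α ≈ 0.440

Indifference: 84^α · 42^(1−α) = 596^α · 9^(1−α).
Rearrange to (84/596)^α = (9/42)^(1−α) and take logs: α·-1.959424 = (1−α)·-1.540445.
With A = -1.959424 and B = -1.540445: α·A = (1−α)·B, so α = B/(A+B) = -1.540445/-3.499869 ≈ 0.440.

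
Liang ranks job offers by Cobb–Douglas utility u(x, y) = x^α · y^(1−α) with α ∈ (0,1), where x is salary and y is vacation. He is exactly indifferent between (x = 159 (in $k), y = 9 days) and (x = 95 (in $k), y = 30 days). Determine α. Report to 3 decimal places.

α ≈ 0.700

The Cobb–Douglas utilities coincide, so 159^α·9^(1−α) = 95^α·30^(1−α).
Rearrange to (159/95)^α = (30/9)^(1−α) and take logs: α·0.515027 = (1−α)·1.203973.
So α/(1−α) = (1.203973)/(0.515027) = 2.337689, and α = 2.337689/3.337689 ≈ 0.700.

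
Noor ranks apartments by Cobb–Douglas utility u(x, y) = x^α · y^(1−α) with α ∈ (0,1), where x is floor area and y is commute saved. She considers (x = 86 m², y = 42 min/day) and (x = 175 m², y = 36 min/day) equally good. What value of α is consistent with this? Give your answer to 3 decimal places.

α ≈ 0.178

The Cobb–Douglas utilities coincide, so 86^α·42^(1−α) = 175^α·36^(1−α).
(86/175)^α = (36/42)^(1−α); take logs: α·ln(86/175) = (1−α)·ln(36/42), i.e. α·-0.710439 = (1−α)·-0.154151.
With A = -0.710439 and B = -0.154151: α·A = (1−α)·B, so α = B/(A+B) = -0.154151/-0.864590 ≈ 0.178.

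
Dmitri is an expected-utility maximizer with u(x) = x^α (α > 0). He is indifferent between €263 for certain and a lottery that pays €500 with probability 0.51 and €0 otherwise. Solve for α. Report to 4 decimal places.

Since u(0) = 0, the lottery's EU is 0.51·500^α.
Setting u(263) equal to that: 263^α = 0.51·500^α ⇒ (263/500)^α = 0.51.
α = ln(0.51) / ln(263/500) = -0.6733446/-0.6424541 ≈ 1.0481.

α ≈ 1.0481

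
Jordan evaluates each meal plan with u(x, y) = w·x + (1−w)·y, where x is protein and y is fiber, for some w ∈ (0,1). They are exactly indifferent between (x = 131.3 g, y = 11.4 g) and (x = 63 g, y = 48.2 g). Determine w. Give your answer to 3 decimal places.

u(131.3,11.4) = u(63,48.2) means w·131.3 + (1−w)·11.4 = w·63 + (1−w)·48.2.
Rearranging, 68.3·w − 36.8·(1−w) = 0.
Hence w = 36.8/(68.3+36.8) = 36.8/105.1 = 0.350.

w = 0.350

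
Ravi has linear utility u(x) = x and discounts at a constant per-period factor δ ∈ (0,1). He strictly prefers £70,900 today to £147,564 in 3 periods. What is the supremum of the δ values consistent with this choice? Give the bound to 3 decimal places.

Under u(x) = x this choice says 70900 > δ^3·147564.
So δ^3 < 70900/147564 = 0.48047; taking the cube root of both positive sides preserves the inequality.
δ < 0.48047^(1/3) = 0.783.

δ < 0.783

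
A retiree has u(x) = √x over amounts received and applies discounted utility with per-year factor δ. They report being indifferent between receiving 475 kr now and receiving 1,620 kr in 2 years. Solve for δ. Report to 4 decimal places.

Indifference means u(475) = δ^2 · u(1620), so δ^2 = u(475)/u(1620).
Since u(x) = √x, δ^2 = √(475/1620) = 0.54149.
Hence δ = (0.54149)^(1/2) = 0.735859.

δ ≈ 0.7359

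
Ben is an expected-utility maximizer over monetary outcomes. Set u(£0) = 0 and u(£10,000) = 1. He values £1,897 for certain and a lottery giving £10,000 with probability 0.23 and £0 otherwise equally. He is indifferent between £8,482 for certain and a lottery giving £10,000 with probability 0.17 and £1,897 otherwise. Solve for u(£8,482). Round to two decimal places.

0.36

The first gamble pins u(£1,897): it must equal 0.23·1 + 0.77·0 = 0.23.
The second indifference gives u(£8,482) = 0.17·u(£10,000) + 0.83·u(£1,897) = 0.17·1.00 + 0.83·0.23 = 0.3609.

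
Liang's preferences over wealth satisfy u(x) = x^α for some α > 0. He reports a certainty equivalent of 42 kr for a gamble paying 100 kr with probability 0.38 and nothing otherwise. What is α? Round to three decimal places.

Since u(0) = 0, the lottery's EU is 0.38·100^α.
Setting u(42) equal to that: 42^α = 0.38·100^α ⇒ (42/100)^α = 0.38.
Taking logs: α·ln(42/100) = ln(0.38), so α = -0.967584 / -0.867501 ≈ 1.115.

α ≈ 1.115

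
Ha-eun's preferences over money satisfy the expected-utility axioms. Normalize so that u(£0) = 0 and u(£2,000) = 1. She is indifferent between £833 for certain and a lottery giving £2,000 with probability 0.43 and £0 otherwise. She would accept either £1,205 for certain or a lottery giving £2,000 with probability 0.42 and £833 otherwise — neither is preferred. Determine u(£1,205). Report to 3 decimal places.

0.669

From the first indifference, u(£833) = 0.43·u(£2,000) + 0.57·u(£0) = 0.43·1 + 0.57·0 = 0.43.
Then u(£1,205) = 0.42·u(£2,000) + 0.58·u(£833) = 0.42·1.00 + 0.58·0.43 = 0.6694.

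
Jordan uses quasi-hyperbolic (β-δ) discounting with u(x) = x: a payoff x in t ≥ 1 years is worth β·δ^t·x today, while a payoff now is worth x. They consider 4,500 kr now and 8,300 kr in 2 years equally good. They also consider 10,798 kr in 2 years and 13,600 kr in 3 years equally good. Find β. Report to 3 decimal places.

β ≈ 0.860

The second indifference involves only future payoffs, so β cancels: β·δ^2·10798 = β·δ^3·13600, giving δ = 10798/13600 = 0.79397.
Substituting δ into 4500 = β·δ^2·8300: β = 4500/(5232.231) ≈ 0.860.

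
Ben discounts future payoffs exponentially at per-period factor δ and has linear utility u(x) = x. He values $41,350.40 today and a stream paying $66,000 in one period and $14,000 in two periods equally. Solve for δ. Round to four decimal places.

The stream is worth 66000δ + 14000δ² today, so 66000δ + 14000δ² = 41350.40.
That is, 14000δ² + 66000δ − 41350.40 = 0, a quadratic in δ.
The positive root is δ = [−66000 + √(66000² + 4·14000·41350.40)] / (2·14000) = (−66000 + 81680.000)/28000 ≈ 0.5600.

δ ≈ 0.5600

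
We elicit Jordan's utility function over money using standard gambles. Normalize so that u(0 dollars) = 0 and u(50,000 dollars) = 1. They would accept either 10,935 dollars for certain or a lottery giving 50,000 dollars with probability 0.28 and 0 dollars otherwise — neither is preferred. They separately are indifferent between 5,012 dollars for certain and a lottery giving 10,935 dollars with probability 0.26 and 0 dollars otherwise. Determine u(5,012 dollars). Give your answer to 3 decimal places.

0.073

First, u(10,935 dollars) = 0.28·u(50,000 dollars) + 0.72·u(0 dollars) = 0.28.
The second indifference gives u(5,012 dollars) = 0.26·u(10,935 dollars) + 0.74·u(0 dollars) = 0.26·0.28 + 0.74·0.00 = 0.0728.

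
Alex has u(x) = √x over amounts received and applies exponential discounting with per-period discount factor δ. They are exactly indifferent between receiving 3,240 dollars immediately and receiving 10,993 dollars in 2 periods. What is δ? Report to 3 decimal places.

Equating discounted utilities: u(3240) = δ^2·u(10993) ⇒ δ^2 = u(3240)/u(10993).
With u(x) = √x: δ^2 = √3240/√10993 = √(3240/10993) = 0.54289.
Hence δ = (0.54289)^(1/2) = 0.73681.

δ ≈ 0.737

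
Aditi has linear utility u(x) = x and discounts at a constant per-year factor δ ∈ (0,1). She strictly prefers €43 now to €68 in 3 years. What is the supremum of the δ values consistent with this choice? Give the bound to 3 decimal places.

δ < 0.858

Under u(x) = x this choice says 43 > δ^3·68.
Dividing by 68: δ^3 < 0.63235. Both sides are positive, so the cube root keeps the direction.
δ < 0.63235^(1/3) = 0.858.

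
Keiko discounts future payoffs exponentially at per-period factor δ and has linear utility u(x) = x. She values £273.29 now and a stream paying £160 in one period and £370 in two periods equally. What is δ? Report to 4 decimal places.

Equating present values: 273.29 = 160δ + 370δ².
So 370δ² + 160δ − 273.29 = 0.
By the quadratic formula (taking the positive root), δ = (−160 + √430069.20) / 740 ≈ 0.6700.

δ ≈ 0.6700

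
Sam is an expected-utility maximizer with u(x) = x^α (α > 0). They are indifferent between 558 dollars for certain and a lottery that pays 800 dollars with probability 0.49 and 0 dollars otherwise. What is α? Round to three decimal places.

α ≈ 1.980

EU(lottery) = 0.49·800^α + 0.51·0 = 0.49·800^α.
Setting u(558) equal to that: 558^α = 0.49·800^α ⇒ (558/800)^α = 0.49.
Take logs: α = ln 0.49 / ln(558/800) ≈ 1.98014.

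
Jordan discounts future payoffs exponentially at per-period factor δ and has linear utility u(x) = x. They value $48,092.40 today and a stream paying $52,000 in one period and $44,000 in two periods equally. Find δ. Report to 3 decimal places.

δ ≈ 0.610

Present value of the stream is 52000·δ + 44000·δ². Indifference gives 52000δ + 44000δ² = 48092.40.
That is, 44000δ² + 52000δ − 48092.40 = 0, a quadratic in δ.
By the quadratic formula (taking the positive root), δ = (−52000 + √11168262400.00) / 88000 ≈ 0.610.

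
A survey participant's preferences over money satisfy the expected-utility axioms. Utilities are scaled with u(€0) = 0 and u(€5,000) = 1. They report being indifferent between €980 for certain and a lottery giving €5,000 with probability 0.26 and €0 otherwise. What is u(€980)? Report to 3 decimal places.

By the standard-gamble method, u(€980) is just the indifference probability on the best outcome: 0.26.

0.260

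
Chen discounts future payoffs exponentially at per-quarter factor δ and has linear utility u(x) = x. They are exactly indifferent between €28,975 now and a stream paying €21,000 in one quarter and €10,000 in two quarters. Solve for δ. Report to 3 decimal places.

δ ≈ 0.950

The stream is worth 21000δ + 10000δ² today, so 21000δ + 10000δ² = 28975.
That is, 10000δ² + 21000δ − 28975 = 0, a quadratic in δ.
δ = (−21000 + √(21000² + 4·10000·28975)) / (2·10000) = (−21000 + √1600000000.00) / 20000 ≈ 0.950.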